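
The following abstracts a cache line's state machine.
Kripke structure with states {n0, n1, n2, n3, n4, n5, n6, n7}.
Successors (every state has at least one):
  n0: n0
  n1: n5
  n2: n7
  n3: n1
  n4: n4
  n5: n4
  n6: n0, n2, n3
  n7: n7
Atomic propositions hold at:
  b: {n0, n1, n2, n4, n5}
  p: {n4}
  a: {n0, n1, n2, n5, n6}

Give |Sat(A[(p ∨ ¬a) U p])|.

1

Sat(¬a) = {n3, n4, n7}
Sat(p ∨ ¬a) = {n3, n4, n7}
A[(p ∨ ¬a) U p]: least fixpoint, start Z0 = Sat(p) = {n4}, add states in Sat(p ∨ ¬a) with every successor in Z. Already a fixed point.
Sat(A[(p ∨ ¬a) U p]) = {n4}
|Sat(A[(p ∨ ¬a) U p])| = |{n4}| = 1.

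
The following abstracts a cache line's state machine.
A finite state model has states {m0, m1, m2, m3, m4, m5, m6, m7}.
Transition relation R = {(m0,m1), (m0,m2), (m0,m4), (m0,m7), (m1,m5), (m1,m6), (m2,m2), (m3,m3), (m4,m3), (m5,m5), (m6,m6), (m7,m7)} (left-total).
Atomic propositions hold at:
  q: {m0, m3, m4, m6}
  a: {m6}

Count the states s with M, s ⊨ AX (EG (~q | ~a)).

Sat(~q) = {m1, m2, m5, m7}
Sat(~a) = {m0, m1, m2, m3, m4, m5, m7}
Sat(~q | ~a) = {m0, m1, m2, m3, m4, m5, m7}
EG (~q | ~a): greatest fixpoint, start Z0 = {m0, m1, m2, m3, m4, m5, m7}, keep only states in Sat with some successor in Z. Already a fixed point.
Sat(EG (~q | ~a)) = {m0, m1, m2, m3, m4, m5, m7}
Sat(AX (EG (~q | ~a))) = {s : every successor in {m0, m1, m2, m3, m4, m5, m7}} = {m0, m2, m3, m4, m5, m7}
|Sat(AX (EG (~q | ~a)))| = |{m0, m2, m3, m4, m5, m7}| = 6.

6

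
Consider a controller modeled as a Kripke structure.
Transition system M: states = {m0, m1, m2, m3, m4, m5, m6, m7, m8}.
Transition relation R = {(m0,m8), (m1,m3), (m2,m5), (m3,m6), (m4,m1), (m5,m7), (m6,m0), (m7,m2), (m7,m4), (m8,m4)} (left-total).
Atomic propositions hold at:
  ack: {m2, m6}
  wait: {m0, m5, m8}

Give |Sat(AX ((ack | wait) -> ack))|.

6

Sat(ack | wait) = {m0, m2, m5, m6, m8}
Sat((ack | wait) -> ack) = {m1, m2, m3, m4, m6, m7}
Sat(AX ((ack | wait) -> ack)) = {s : every successor in {m1, m2, m3, m4, m6, m7}} = {m1, m3, m4, m5, m7, m8}
|Sat(AX ((ack | wait) -> ack))| = |{m1, m3, m4, m5, m7, m8}| = 6.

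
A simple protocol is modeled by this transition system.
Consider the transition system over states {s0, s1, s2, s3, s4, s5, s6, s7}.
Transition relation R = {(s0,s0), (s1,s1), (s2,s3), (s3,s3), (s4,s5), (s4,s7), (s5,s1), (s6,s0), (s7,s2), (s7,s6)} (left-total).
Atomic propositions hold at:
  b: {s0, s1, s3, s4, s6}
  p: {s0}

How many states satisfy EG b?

EG b: greatest fixpoint, start Z0 = {s0, s1, s3, s4, s6}, keep only states in Sat with some successor in Z. Z1 = {s0, s1, s3, s6}; fixed.
Sat(EG b) = {s0, s1, s3, s6}
|Sat(EG b)| = |{s0, s1, s3, s6}| = 4.

4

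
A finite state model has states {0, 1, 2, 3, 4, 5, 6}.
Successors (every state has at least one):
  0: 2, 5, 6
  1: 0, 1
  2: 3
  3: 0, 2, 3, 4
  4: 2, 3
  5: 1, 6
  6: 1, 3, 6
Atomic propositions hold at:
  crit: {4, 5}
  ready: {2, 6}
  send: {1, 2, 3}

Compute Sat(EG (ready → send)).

{0, 1, 2, 3, 4, 5}

Sat(ready → send) = {0, 1, 2, 3, 4, 5}
EG (ready → send): greatest fixpoint, start Z0 = {0, 1, 2, 3, 4, 5}, keep only states in Sat with some successor in Z. Already a fixed point.
Sat(EG (ready → send)) = {0, 1, 2, 3, 4, 5}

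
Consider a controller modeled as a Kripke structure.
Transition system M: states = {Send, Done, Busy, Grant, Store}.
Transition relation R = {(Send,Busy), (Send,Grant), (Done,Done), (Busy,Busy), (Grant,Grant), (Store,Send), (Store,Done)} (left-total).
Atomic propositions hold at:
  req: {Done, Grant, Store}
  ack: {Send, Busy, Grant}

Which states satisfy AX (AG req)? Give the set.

AG req: greatest fixpoint, start Z0 = {Done, Grant, Store}, keep only states in Sat with every successor in Z. Z1 = {Done, Grant}; fixed.
Sat(AG req) = {Done, Grant}
Sat(AX (AG req)) = {s : every successor in {Done, Grant}} = {Done, Grant}

{Done, Grant}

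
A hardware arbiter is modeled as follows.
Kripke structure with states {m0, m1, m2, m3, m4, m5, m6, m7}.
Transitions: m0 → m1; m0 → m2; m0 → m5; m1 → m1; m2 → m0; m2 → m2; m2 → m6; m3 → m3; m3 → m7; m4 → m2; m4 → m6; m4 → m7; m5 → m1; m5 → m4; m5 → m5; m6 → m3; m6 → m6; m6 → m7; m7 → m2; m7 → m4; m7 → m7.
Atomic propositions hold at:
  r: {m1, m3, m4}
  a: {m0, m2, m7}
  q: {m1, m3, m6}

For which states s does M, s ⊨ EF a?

EF a: least fixpoint, start Z0 = {m0, m2, m7}, add states with some successor in Z. Z1 = {m0, m2, m3, m4, m6, m7}; Z2 = {m0, m2, m3, m4, m5, m6, m7}; fixed.
Sat(EF a) = {m0, m2, m3, m4, m5, m6, m7}

{m0, m2, m3, m4, m5, m6, m7}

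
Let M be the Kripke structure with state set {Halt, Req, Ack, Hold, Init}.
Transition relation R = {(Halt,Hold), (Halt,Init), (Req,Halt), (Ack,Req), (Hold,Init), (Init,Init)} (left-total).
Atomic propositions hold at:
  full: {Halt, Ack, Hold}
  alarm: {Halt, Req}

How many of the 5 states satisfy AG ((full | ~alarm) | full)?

3

Sat(~alarm) = {Ack, Hold, Init}
Sat(full | ~alarm) = {Halt, Ack, Hold, Init}
Sat((full | ~alarm) | full) = {Halt, Ack, Hold, Init}
AG ((full | ~alarm) | full): greatest fixpoint, start Z0 = {Halt, Ack, Hold, Init}, keep only states in Sat with every successor in Z. Z1 = {Halt, Hold, Init}; fixed.
Sat(AG ((full | ~alarm) | full)) = {Halt, Hold, Init}
|Sat(AG ((full | ~alarm) | full))| = |{Halt, Hold, Init}| = 3.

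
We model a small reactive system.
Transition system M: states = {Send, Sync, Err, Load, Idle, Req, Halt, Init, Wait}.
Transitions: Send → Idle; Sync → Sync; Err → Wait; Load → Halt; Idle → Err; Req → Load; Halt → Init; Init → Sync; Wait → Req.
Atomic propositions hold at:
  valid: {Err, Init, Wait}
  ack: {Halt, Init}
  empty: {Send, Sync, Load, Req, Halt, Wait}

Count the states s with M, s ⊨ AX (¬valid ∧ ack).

1

Sat(¬valid) = {Send, Sync, Load, Idle, Req, Halt}
Sat(¬valid ∧ ack) = {Halt}
Sat(AX (¬valid ∧ ack)) = {s : every successor in {Halt}} = {Load}
|Sat(AX (¬valid ∧ ack))| = |{Load}| = 1.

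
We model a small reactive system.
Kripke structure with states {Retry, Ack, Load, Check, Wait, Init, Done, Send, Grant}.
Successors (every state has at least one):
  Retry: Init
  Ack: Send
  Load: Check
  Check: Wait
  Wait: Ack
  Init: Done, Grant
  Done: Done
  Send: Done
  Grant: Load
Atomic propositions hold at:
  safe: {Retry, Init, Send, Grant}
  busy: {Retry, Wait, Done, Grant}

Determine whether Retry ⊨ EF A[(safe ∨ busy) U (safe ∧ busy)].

Sat(safe ∨ busy) = {Retry, Wait, Init, Done, Send, Grant}
Sat(safe ∧ busy) = {Retry, Grant}
A[(safe ∨ busy) U (safe ∧ busy)]: least fixpoint, start Z0 = Sat((safe ∧ busy)) = {Retry, Grant}, add states in Sat(safe ∨ busy) with every successor in Z. Already a fixed point.
Sat(A[(safe ∨ busy) U (safe ∧ busy)]) = {Retry, Grant}
EF A[(safe ∨ busy) U (safe ∧ busy)]: least fixpoint, start Z0 = {Retry, Grant}, add states with some successor in Z. Z1 = {Retry, Init, Grant}; fixed.
Sat(EF A[(safe ∨ busy) U (safe ∧ busy)]) = {Retry, Init, Grant}
Retry ∈ Sat(EF A[(safe ∨ busy) U (safe ∧ busy)]) = {Retry, Init, Grant}, so the formula holds at Retry.

Yes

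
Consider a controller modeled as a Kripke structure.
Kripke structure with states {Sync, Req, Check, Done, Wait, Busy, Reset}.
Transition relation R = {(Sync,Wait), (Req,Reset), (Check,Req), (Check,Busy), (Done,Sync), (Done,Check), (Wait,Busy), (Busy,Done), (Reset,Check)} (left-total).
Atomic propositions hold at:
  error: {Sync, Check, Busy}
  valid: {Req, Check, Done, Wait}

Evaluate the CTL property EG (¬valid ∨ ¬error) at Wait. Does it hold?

Yes

Sat(¬valid) = {Sync, Busy, Reset}
Sat(¬error) = {Req, Done, Wait, Reset}
Sat(¬valid ∨ ¬error) = {Sync, Req, Done, Wait, Busy, Reset}
EG (¬valid ∨ ¬error): greatest fixpoint, start Z0 = {Sync, Req, Done, Wait, Busy, Reset}, keep only states in Sat with some successor in Z. Z1 = {Sync, Req, Done, Wait, Busy}; Z2 = {Sync, Done, Wait, Busy}; fixed.
Sat(EG (¬valid ∨ ¬error)) = {Sync, Done, Wait, Busy}
Wait ∈ Sat(EG (¬valid ∨ ¬error)) = {Sync, Done, Wait, Busy}, so the formula holds at Wait.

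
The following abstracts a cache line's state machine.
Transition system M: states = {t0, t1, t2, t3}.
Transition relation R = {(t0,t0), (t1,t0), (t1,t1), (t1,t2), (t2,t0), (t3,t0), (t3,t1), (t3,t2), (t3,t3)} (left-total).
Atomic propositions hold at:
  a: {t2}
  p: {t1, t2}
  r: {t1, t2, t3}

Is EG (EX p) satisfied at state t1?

Sat(EX p) = {s : some successor in {t1, t2}} = {t1, t3}
EG (EX p): greatest fixpoint, start Z0 = {t1, t3}, keep only states in Sat with some successor in Z. Already a fixed point.
Sat(EG (EX p)) = {t1, t3}
t1 ∈ Sat(EG (EX p)) = {t1, t3}, so the formula holds at t1.

Yes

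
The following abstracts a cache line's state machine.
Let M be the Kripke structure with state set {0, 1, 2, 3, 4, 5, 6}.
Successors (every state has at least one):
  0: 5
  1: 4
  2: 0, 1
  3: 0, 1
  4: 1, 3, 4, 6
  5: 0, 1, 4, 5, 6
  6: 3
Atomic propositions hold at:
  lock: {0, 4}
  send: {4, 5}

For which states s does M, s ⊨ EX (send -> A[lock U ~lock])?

Sat(~lock) = {1, 2, 3, 5, 6}
A[lock U ~lock]: least fixpoint, start Z0 = Sat(~lock) = {1, 2, 3, 5, 6}, add states in Sat(lock) with every successor in Z. Z1 = {0, 1, 2, 3, 5, 6}; fixed.
Sat(A[lock U ~lock]) = {0, 1, 2, 3, 5, 6}
Sat(send -> A[lock U ~lock]) = {0, 1, 2, 3, 5, 6}
Sat(EX (send -> A[lock U ~lock])) = {s : some successor in {0, 1, 2, 3, 5, 6}} = {0, 2, 3, 4, 5, 6}

{0, 2, 3, 4, 5, 6}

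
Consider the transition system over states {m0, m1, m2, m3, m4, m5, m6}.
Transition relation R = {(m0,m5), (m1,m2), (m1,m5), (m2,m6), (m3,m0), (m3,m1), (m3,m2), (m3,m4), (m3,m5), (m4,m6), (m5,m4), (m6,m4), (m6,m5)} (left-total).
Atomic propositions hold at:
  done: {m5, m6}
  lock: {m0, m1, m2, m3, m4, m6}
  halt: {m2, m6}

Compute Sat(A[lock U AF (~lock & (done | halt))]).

Sat(~lock) = {m5}
Sat(done | halt) = {m2, m5, m6}
Sat(~lock & (done | halt)) = {m5}
AF (~lock & (done | halt)): least fixpoint, start Z0 = {m5}, add states with every successor in Z. Z1 = {m0, m5}; fixed.
Sat(AF (~lock & (done | halt))) = {m0, m5}
A[lock U AF (~lock & (done | halt))]: least fixpoint, start Z0 = Sat(AF (~lock & (done | halt))) = {m0, m5}, add states in Sat(lock) with every successor in Z. Already a fixed point.
Sat(A[lock U AF (~lock & (done | halt))]) = {m0, m5}

{m0, m5}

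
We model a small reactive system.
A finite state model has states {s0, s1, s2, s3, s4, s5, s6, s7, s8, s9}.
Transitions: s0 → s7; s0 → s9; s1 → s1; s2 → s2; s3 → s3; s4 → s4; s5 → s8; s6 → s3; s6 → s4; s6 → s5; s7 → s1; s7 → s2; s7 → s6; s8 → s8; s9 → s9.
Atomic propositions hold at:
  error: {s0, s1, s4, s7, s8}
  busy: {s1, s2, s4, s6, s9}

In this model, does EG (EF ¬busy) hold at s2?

No

Sat(¬busy) = {s0, s3, s5, s7, s8}
EF ¬busy: least fixpoint, start Z0 = {s0, s3, s5, s7, s8}, add states with some successor in Z. Z1 = {s0, s3, s5, s6, s7, s8}; fixed.
Sat(EF ¬busy) = {s0, s3, s5, s6, s7, s8}
EG (EF ¬busy): greatest fixpoint, start Z0 = {s0, s3, s5, s6, s7, s8}, keep only states in Sat with some successor in Z. Already a fixed point.
Sat(EG (EF ¬busy)) = {s0, s3, s5, s6, s7, s8}
s2 ∉ Sat(EG (EF ¬busy)) = {s0, s3, s5, s6, s7, s8}, so the formula does not hold at s2.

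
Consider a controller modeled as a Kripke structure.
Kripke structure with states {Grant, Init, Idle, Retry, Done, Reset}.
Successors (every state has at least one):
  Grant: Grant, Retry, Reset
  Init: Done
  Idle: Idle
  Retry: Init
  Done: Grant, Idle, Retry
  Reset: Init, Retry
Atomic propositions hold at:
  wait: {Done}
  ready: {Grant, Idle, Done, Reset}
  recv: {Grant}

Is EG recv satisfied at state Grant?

EG recv: greatest fixpoint, start Z0 = {Grant}, keep only states in Sat with some successor in Z. Already a fixed point.
Sat(EG recv) = {Grant}
Grant ∈ Sat(EG recv) = {Grant}, so the formula holds at Grant.

Yes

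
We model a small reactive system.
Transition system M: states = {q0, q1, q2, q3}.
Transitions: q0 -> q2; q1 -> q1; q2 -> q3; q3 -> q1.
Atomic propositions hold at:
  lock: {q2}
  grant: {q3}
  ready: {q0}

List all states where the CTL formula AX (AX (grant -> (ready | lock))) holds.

Sat(ready | lock) = {q0, q2}
Sat(grant -> (ready | lock)) = {q0, q1, q2}
Sat(AX (grant -> (ready | lock))) = {s : every successor in {q0, q1, q2}} = {q0, q1, q3}
Sat(AX (AX (grant -> (ready | lock)))) = {s : every successor in {q0, q1, q3}} = {q1, q2, q3}

{q1, q2, q3}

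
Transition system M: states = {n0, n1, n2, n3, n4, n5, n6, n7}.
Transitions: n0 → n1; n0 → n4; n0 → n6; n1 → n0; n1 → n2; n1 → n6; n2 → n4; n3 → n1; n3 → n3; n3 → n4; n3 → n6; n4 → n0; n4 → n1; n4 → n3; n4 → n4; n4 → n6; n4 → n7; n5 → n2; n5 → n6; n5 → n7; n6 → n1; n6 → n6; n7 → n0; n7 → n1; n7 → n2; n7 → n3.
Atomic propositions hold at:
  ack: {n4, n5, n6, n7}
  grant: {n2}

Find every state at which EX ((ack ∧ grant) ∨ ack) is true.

Sat(ack ∧ grant) = ∅
Sat((ack ∧ grant) ∨ ack) = {n4, n5, n6, n7}
Sat(EX ((ack ∧ grant) ∨ ack)) = {s : some successor in {n4, n5, n6, n7}} = {n0, n1, n2, n3, n4, n5, n6}

{n0, n1, n2, n3, n4, n5, n6}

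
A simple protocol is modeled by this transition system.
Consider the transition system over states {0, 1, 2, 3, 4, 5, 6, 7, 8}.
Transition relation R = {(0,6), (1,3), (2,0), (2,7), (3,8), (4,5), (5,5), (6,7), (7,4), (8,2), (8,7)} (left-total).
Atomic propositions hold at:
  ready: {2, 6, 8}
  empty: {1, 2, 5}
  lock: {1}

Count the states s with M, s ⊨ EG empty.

1

EG empty: greatest fixpoint, start Z0 = {1, 2, 5}, keep only states in Sat with some successor in Z. Z1 = {5}; fixed.
Sat(EG empty) = {5}
|Sat(EG empty)| = |{5}| = 1.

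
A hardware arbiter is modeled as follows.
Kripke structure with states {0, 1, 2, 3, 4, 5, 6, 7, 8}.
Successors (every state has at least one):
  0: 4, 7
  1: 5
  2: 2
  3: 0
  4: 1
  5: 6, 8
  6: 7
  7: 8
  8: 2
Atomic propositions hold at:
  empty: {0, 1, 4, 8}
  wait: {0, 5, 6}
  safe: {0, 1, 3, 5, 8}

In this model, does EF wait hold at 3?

Yes

EF wait: least fixpoint, start Z0 = {0, 5, 6}, add states with some successor in Z. Z1 = {0, 1, 3, 5, 6}; Z2 = {0, 1, 3, 4, 5, 6}; fixed.
Sat(EF wait) = {0, 1, 3, 4, 5, 6}
3 ∈ Sat(EF wait) = {0, 1, 3, 4, 5, 6}, so the formula holds at 3.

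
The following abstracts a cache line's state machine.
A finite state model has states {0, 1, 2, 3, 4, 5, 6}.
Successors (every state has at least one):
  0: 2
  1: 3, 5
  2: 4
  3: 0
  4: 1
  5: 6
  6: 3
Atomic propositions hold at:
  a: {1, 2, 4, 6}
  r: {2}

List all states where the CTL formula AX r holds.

{0}

Sat(AX r) = {s : every successor in {2}} = {0}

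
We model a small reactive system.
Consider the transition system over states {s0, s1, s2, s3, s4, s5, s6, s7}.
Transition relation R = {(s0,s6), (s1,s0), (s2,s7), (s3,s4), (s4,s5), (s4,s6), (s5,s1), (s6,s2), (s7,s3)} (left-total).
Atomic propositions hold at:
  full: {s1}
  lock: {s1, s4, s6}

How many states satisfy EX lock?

4

Sat(EX lock) = {s : some successor in {s1, s4, s6}} = {s0, s3, s4, s5}
|Sat(EX lock)| = |{s0, s3, s4, s5}| = 4.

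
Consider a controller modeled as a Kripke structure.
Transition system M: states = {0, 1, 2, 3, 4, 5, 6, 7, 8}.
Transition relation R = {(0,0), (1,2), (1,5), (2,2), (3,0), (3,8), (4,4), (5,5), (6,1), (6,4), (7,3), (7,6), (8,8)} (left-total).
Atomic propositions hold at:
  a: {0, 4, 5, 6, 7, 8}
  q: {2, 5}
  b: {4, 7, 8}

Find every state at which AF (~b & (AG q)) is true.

Sat(~b) = {0, 1, 2, 3, 5, 6}
AG q: greatest fixpoint, start Z0 = {2, 5}, keep only states in Sat with every successor in Z. Already a fixed point.
Sat(AG q) = {2, 5}
Sat(~b & (AG q)) = {2, 5}
AF (~b & (AG q)): least fixpoint, start Z0 = {2, 5}, add states with every successor in Z. Z1 = {1, 2, 5}; fixed.
Sat(AF (~b & (AG q))) = {1, 2, 5}

{1, 2, 5}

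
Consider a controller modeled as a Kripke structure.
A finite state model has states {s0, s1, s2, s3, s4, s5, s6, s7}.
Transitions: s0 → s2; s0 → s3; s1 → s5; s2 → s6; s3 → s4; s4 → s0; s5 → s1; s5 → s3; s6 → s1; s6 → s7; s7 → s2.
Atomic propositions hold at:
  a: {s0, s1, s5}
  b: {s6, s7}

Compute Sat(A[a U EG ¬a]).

{s2, s6, s7}

Sat(¬a) = {s2, s3, s4, s6, s7}
EG ¬a: greatest fixpoint, start Z0 = {s2, s3, s4, s6, s7}, keep only states in Sat with some successor in Z. Z1 = {s2, s3, s6, s7}; Z2 = {s2, s6, s7}; fixed.
Sat(EG ¬a) = {s2, s6, s7}
A[a U EG ¬a]: least fixpoint, start Z0 = Sat(EG ¬a) = {s2, s6, s7}, add states in Sat(a) with every successor in Z. Already a fixed point.
Sat(A[a U EG ¬a]) = {s2, s6, s7}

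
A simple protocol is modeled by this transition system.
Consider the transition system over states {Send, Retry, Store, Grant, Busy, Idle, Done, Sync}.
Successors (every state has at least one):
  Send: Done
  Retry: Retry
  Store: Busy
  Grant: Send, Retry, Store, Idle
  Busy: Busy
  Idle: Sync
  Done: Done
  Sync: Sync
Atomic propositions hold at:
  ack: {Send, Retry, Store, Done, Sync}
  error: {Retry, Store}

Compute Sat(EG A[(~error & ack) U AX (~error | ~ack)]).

Sat(~error) = {Send, Grant, Busy, Idle, Done, Sync}
Sat(~error & ack) = {Send, Done, Sync}
Sat(~ack) = {Grant, Busy, Idle}
Sat(~error | ~ack) = {Send, Grant, Busy, Idle, Done, Sync}
Sat(AX (~error | ~ack)) = {s : every successor in {Send, Grant, Busy, Idle, Done, Sync}} = {Send, Store, Busy, Idle, Done, Sync}
A[(~error & ack) U AX (~error | ~ack)]: least fixpoint, start Z0 = Sat(AX (~error | ~ack)) = {Send, Store, Busy, Idle, Done, Sync}, add states in Sat(~error & ack) with every successor in Z. Already a fixed point.
Sat(A[(~error & ack) U AX (~error | ~ack)]) = {Send, Store, Busy, Idle, Done, Sync}
EG A[(~error & ack) U AX (~error | ~ack)]: greatest fixpoint, start Z0 = {Send, Store, Busy, Idle, Done, Sync}, keep only states in Sat with some successor in Z. Already a fixed point.
Sat(EG A[(~error & ack) U AX (~error | ~ack)]) = {Send, Store, Busy, Idle, Done, Sync}

{Send, Store, Busy, Idle, Done, Sync}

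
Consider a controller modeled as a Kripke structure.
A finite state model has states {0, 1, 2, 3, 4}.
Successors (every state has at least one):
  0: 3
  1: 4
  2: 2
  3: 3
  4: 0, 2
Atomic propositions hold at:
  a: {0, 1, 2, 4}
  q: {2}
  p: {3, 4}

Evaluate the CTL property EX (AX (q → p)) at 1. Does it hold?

Sat(q → p) = {0, 1, 3, 4}
Sat(AX (q → p)) = {s : every successor in {0, 1, 3, 4}} = {0, 1, 3}
Sat(EX (AX (q → p))) = {s : some successor in {0, 1, 3}} = {0, 3, 4}
1 ∉ Sat(EX (AX (q → p))) = {0, 3, 4}, so the formula does not hold at 1.

No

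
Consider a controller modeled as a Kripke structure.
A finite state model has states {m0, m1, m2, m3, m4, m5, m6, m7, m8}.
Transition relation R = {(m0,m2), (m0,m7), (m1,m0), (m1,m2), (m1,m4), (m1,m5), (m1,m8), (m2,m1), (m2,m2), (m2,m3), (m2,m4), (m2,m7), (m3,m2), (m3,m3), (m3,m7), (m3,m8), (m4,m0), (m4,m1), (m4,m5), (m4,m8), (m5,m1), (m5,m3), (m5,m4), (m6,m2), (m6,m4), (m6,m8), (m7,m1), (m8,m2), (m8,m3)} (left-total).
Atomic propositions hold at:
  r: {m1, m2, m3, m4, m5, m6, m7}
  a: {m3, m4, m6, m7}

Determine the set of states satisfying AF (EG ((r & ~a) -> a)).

Sat(~a) = {m0, m1, m2, m5, m8}
Sat(r & ~a) = {m1, m2, m5}
Sat((r & ~a) -> a) = {m0, m3, m4, m6, m7, m8}
EG ((r & ~a) -> a): greatest fixpoint, start Z0 = {m0, m3, m4, m6, m7, m8}, keep only states in Sat with some successor in Z. Z1 = {m0, m3, m4, m6, m8}; Z2 = {m3, m4, m6, m8}; fixed.
Sat(EG ((r & ~a) -> a)) = {m3, m4, m6, m8}
AF (EG ((r & ~a) -> a)): least fixpoint, start Z0 = {m3, m4, m6, m8}, add states with every successor in Z. Already a fixed point.
Sat(AF (EG ((r & ~a) -> a))) = {m3, m4, m6, m8}

{m3, m4, m6, m8}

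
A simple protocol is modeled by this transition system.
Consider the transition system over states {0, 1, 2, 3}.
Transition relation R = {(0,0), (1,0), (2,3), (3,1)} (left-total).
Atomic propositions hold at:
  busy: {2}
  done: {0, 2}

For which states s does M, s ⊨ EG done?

EG done: greatest fixpoint, start Z0 = {0, 2}, keep only states in Sat with some successor in Z. Z1 = {0}; fixed.
Sat(EG done) = {0}

{0}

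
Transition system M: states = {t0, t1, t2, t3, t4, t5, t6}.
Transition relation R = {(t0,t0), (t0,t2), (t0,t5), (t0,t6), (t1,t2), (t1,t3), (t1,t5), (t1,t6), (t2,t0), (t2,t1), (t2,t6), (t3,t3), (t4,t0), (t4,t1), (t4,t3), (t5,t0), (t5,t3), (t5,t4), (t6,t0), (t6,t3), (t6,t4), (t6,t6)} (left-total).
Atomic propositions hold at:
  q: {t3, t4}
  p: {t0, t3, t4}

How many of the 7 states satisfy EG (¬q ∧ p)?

Sat(¬q) = {t0, t1, t2, t5, t6}
Sat(¬q ∧ p) = {t0}
EG (¬q ∧ p): greatest fixpoint, start Z0 = {t0}, keep only states in Sat with some successor in Z. Already a fixed point.
Sat(EG (¬q ∧ p)) = {t0}
|Sat(EG (¬q ∧ p))| = |{t0}| = 1.

1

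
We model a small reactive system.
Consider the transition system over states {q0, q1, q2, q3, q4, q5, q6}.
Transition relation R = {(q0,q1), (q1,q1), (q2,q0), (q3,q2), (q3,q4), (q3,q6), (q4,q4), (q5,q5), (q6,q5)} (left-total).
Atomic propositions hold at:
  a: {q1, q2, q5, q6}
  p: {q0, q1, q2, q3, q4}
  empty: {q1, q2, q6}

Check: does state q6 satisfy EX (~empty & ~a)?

No

Sat(~empty) = {q0, q3, q4, q5}
Sat(~a) = {q0, q3, q4}
Sat(~empty & ~a) = {q0, q3, q4}
Sat(EX (~empty & ~a)) = {s : some successor in {q0, q3, q4}} = {q2, q3, q4}
q6 ∉ Sat(EX (~empty & ~a)) = {q2, q3, q4}, so the formula does not hold at q6.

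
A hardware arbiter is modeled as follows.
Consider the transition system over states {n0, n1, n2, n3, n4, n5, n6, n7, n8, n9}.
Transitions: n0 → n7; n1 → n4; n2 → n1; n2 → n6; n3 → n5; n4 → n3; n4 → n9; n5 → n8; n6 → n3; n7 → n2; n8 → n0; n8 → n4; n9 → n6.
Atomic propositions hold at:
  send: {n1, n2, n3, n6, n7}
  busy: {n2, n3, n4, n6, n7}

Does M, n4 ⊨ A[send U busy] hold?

Yes

A[send U busy]: least fixpoint, start Z0 = Sat(busy) = {n2, n3, n4, n6, n7}, add states in Sat(send) with every successor in Z. Z1 = {n1, n2, n3, n4, n6, n7}; fixed.
Sat(A[send U busy]) = {n1, n2, n3, n4, n6, n7}
n4 ∈ Sat(A[send U busy]) = {n1, n2, n3, n4, n6, n7}, so the formula holds at n4.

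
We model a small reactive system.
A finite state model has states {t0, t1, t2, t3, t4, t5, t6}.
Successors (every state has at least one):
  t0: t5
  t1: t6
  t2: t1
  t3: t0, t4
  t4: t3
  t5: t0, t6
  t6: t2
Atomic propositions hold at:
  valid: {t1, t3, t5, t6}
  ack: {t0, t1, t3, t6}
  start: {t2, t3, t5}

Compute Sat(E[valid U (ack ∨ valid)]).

Sat(ack ∨ valid) = {t0, t1, t3, t5, t6}
E[valid U (ack ∨ valid)]: least fixpoint, start Z0 = Sat((ack ∨ valid)) = {t0, t1, t3, t5, t6}, add states in Sat(valid) with some successor in Z. Already a fixed point.
Sat(E[valid U (ack ∨ valid)]) = {t0, t1, t3, t5, t6}

{t0, t1, t3, t5, t6}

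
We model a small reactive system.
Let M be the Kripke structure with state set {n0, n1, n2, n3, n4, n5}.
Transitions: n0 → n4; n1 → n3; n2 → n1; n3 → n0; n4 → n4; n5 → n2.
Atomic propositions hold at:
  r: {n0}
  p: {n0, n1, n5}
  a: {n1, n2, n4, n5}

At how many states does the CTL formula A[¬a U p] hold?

Sat(¬a) = {n0, n3}
A[¬a U p]: least fixpoint, start Z0 = Sat(p) = {n0, n1, n5}, add states in Sat(¬a) with every successor in Z. Z1 = {n0, n1, n3, n5}; fixed.
Sat(A[¬a U p]) = {n0, n1, n3, n5}
|Sat(A[¬a U p])| = |{n0, n1, n3, n5}| = 4.

4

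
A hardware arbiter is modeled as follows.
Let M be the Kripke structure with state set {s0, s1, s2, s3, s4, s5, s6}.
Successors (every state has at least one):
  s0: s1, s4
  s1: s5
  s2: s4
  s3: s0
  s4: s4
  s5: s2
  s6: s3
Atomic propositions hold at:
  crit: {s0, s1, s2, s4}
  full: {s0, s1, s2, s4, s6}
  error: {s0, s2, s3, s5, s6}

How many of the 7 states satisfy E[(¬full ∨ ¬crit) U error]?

Sat(¬full) = {s3, s5}
Sat(¬crit) = {s3, s5, s6}
Sat(¬full ∨ ¬crit) = {s3, s5, s6}
E[(¬full ∨ ¬crit) U error]: least fixpoint, start Z0 = Sat(error) = {s0, s2, s3, s5, s6}, add states in Sat(¬full ∨ ¬crit) with some successor in Z. Already a fixed point.
Sat(E[(¬full ∨ ¬crit) U error]) = {s0, s2, s3, s5, s6}
|Sat(E[(¬full ∨ ¬crit) U error])| = |{s0, s2, s3, s5, s6}| = 5.

5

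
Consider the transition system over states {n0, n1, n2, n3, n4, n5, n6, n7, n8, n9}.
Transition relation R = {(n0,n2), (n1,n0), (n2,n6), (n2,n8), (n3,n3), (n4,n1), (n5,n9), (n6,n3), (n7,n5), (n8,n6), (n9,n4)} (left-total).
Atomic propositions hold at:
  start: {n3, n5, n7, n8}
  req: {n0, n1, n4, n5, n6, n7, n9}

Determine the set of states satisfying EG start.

{n3}

EG start: greatest fixpoint, start Z0 = {n3, n5, n7, n8}, keep only states in Sat with some successor in Z. Z1 = {n3, n7}; Z2 = {n3}; fixed.
Sat(EG start) = {n3}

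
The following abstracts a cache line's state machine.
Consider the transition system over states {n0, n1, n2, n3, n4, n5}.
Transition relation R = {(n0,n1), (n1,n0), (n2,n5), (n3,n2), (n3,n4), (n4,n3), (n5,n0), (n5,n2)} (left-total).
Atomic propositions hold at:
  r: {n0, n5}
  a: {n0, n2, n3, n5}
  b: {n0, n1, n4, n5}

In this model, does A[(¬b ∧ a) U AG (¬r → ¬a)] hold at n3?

No

Sat(¬b) = {n2, n3}
Sat(¬b ∧ a) = {n2, n3}
Sat(¬r) = {n1, n2, n3, n4}
Sat(¬a) = {n1, n4}
Sat(¬r → ¬a) = {n0, n1, n4, n5}
AG (¬r → ¬a): greatest fixpoint, start Z0 = {n0, n1, n4, n5}, keep only states in Sat with every successor in Z. Z1 = {n0, n1}; fixed.
Sat(AG (¬r → ¬a)) = {n0, n1}
A[(¬b ∧ a) U AG (¬r → ¬a)]: least fixpoint, start Z0 = Sat(AG (¬r → ¬a)) = {n0, n1}, add states in Sat(¬b ∧ a) with every successor in Z. Already a fixed point.
Sat(A[(¬b ∧ a) U AG (¬r → ¬a)]) = {n0, n1}
n3 ∉ Sat(A[(¬b ∧ a) U AG (¬r → ¬a)]) = {n0, n1}, so the formula does not hold at n3.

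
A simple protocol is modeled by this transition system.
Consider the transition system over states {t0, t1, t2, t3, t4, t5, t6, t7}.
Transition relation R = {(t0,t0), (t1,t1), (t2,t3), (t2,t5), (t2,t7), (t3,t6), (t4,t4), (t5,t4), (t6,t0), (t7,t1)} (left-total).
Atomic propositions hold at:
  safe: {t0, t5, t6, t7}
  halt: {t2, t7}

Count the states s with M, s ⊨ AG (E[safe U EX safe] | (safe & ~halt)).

Sat(EX safe) = {s : some successor in {t0, t5, t6, t7}} = {t0, t2, t3, t6}
E[safe U EX safe]: least fixpoint, start Z0 = Sat(EX safe) = {t0, t2, t3, t6}, add states in Sat(safe) with some successor in Z. Already a fixed point.
Sat(E[safe U EX safe]) = {t0, t2, t3, t6}
Sat(~halt) = {t0, t1, t3, t4, t5, t6}
Sat(safe & ~halt) = {t0, t5, t6}
Sat(E[safe U EX safe] | (safe & ~halt)) = {t0, t2, t3, t5, t6}
AG (E[safe U EX safe] | (safe & ~halt)): greatest fixpoint, start Z0 = {t0, t2, t3, t5, t6}, keep only states in Sat with every successor in Z. Z1 = {t0, t3, t6}; fixed.
Sat(AG (E[safe U EX safe] | (safe & ~halt))) = {t0, t3, t6}
|Sat(AG (E[safe U EX safe] | (safe & ~halt)))| = |{t0, t3, t6}| = 3.

3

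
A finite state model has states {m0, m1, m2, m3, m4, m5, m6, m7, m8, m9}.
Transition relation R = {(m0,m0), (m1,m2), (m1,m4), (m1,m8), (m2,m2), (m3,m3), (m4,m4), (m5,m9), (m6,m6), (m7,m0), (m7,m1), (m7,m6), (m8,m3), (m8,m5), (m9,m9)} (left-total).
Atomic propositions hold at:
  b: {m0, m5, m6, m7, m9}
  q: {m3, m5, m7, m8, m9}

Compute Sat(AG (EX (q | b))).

Sat(q | b) = {m0, m3, m5, m6, m7, m8, m9}
Sat(EX (q | b)) = {s : some successor in {m0, m3, m5, m6, m7, m8, m9}} = {m0, m1, m3, m5, m6, m7, m8, m9}
AG (EX (q | b)): greatest fixpoint, start Z0 = {m0, m1, m3, m5, m6, m7, m8, m9}, keep only states in Sat with every successor in Z. Z1 = {m0, m3, m5, m6, m7, m8, m9}; Z2 = {m0, m3, m5, m6, m8, m9}; fixed.
Sat(AG (EX (q | b))) = {m0, m3, m5, m6, m8, m9}

{m0, m3, m5, m6, m8, m9}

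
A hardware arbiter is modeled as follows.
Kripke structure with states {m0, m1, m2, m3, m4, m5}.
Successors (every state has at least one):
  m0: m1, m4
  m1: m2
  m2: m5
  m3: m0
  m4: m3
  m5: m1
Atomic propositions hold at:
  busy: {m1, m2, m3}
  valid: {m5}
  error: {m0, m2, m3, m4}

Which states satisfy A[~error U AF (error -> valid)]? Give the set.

Sat(~error) = {m1, m5}
Sat(error -> valid) = {m1, m5}
AF (error -> valid): least fixpoint, start Z0 = {m1, m5}, add states with every successor in Z. Z1 = {m1, m2, m5}; fixed.
Sat(AF (error -> valid)) = {m1, m2, m5}
A[~error U AF (error -> valid)]: least fixpoint, start Z0 = Sat(AF (error -> valid)) = {m1, m2, m5}, add states in Sat(~error) with every successor in Z. Already a fixed point.
Sat(A[~error U AF (error -> valid)]) = {m1, m2, m5}

{m1, m2, m5}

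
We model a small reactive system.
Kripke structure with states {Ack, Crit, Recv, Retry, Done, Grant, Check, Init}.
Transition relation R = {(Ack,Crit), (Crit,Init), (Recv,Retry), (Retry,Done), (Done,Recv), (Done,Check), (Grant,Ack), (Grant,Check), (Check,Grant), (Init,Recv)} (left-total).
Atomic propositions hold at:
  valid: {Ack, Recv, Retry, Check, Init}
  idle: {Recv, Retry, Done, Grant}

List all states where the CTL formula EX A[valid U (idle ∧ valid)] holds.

{Crit, Recv, Done, Init}

Sat(idle ∧ valid) = {Recv, Retry}
A[valid U (idle ∧ valid)]: least fixpoint, start Z0 = Sat((idle ∧ valid)) = {Recv, Retry}, add states in Sat(valid) with every successor in Z. Z1 = {Recv, Retry, Init}; fixed.
Sat(A[valid U (idle ∧ valid)]) = {Recv, Retry, Init}
Sat(EX A[valid U (idle ∧ valid)]) = {s : some successor in {Recv, Retry, Init}} = {Crit, Recv, Done, Init}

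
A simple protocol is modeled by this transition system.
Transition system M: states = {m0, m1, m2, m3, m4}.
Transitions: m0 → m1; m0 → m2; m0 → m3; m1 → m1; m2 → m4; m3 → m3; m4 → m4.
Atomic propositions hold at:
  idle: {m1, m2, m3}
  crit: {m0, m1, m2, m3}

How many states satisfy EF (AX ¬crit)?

3

Sat(¬crit) = {m4}
Sat(AX ¬crit) = {s : every successor in {m4}} = {m2, m4}
EF (AX ¬crit): least fixpoint, start Z0 = {m2, m4}, add states with some successor in Z. Z1 = {m0, m2, m4}; fixed.
Sat(EF (AX ¬crit)) = {m0, m2, m4}
|Sat(EF (AX ¬crit))| = |{m0, m2, m4}| = 3.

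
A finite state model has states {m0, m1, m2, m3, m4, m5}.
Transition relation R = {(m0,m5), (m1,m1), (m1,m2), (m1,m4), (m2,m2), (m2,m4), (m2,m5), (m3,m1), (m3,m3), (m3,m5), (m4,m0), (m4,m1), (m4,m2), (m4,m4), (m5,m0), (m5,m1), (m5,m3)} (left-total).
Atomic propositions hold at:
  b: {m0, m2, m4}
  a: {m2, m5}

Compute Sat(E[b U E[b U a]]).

E[b U a]: least fixpoint, start Z0 = Sat(a) = {m2, m5}, add states in Sat(b) with some successor in Z. Z1 = {m0, m2, m4, m5}; fixed.
Sat(E[b U a]) = {m0, m2, m4, m5}
E[b U E[b U a]]: least fixpoint, start Z0 = Sat(E[b U a]) = {m0, m2, m4, m5}, add states in Sat(b) with some successor in Z. Already a fixed point.
Sat(E[b U E[b U a]]) = {m0, m2, m4, m5}

{m0, m2, m4, m5}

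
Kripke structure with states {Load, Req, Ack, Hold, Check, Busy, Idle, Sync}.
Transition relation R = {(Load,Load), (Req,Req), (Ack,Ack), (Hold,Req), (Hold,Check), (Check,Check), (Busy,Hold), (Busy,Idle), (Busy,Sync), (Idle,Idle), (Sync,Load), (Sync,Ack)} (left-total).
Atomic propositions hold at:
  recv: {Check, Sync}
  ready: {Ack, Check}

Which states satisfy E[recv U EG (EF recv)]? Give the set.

EF recv: least fixpoint, start Z0 = {Check, Sync}, add states with some successor in Z. Z1 = {Hold, Check, Busy, Sync}; fixed.
Sat(EF recv) = {Hold, Check, Busy, Sync}
EG (EF recv): greatest fixpoint, start Z0 = {Hold, Check, Busy, Sync}, keep only states in Sat with some successor in Z. Z1 = {Hold, Check, Busy}; fixed.
Sat(EG (EF recv)) = {Hold, Check, Busy}
E[recv U EG (EF recv)]: least fixpoint, start Z0 = Sat(EG (EF recv)) = {Hold, Check, Busy}, add states in Sat(recv) with some successor in Z. Already a fixed point.
Sat(E[recv U EG (EF recv)]) = {Hold, Check, Busy}

{Hold, Check, Busy}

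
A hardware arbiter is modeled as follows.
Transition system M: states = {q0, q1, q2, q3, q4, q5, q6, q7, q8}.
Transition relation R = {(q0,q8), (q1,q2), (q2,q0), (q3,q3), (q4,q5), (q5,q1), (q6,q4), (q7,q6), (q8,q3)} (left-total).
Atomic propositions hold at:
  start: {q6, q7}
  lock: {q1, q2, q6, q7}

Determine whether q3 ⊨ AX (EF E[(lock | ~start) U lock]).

No

Sat(~start) = {q0, q1, q2, q3, q4, q5, q8}
Sat(lock | ~start) = {q0, q1, q2, q3, q4, q5, q6, q7, q8}
E[(lock | ~start) U lock]: least fixpoint, start Z0 = Sat(lock) = {q1, q2, q6, q7}, add states in Sat(lock | ~start) with some successor in Z. Z1 = {q1, q2, q5, q6, q7}; Z2 = {q1, q2, q4, q5, q6, q7}; fixed.
Sat(E[(lock | ~start) U lock]) = {q1, q2, q4, q5, q6, q7}
EF E[(lock | ~start) U lock]: least fixpoint, start Z0 = {q1, q2, q4, q5, q6, q7}, add states with some successor in Z. Already a fixed point.
Sat(EF E[(lock | ~start) U lock]) = {q1, q2, q4, q5, q6, q7}
Sat(AX (EF E[(lock | ~start) U lock])) = {s : every successor in {q1, q2, q4, q5, q6, q7}} = {q1, q4, q5, q6, q7}
q3 ∉ Sat(AX (EF E[(lock | ~start) U lock])) = {q1, q4, q5, q6, q7}, so the formula does not hold at q3.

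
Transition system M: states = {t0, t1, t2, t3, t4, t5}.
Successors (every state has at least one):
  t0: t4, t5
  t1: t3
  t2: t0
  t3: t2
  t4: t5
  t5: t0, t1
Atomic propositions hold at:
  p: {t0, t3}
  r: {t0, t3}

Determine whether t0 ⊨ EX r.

No

Sat(EX r) = {s : some successor in {t0, t3}} = {t1, t2, t5}
t0 ∉ Sat(EX r) = {t1, t2, t5}, so the formula does not hold at t0.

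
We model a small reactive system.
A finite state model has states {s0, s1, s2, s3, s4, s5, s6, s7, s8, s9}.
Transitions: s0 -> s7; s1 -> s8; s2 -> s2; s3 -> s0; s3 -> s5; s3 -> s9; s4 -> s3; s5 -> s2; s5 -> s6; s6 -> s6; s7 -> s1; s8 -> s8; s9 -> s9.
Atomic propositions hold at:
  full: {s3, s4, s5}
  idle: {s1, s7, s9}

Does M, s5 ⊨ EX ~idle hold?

Sat(~idle) = {s0, s2, s3, s4, s5, s6, s8}
Sat(EX ~idle) = {s : some successor in {s0, s2, s3, s4, s5, s6, s8}} = {s1, s2, s3, s4, s5, s6, s8}
s5 ∈ Sat(EX ~idle) = {s1, s2, s3, s4, s5, s6, s8}, so the formula holds at s5.

Yes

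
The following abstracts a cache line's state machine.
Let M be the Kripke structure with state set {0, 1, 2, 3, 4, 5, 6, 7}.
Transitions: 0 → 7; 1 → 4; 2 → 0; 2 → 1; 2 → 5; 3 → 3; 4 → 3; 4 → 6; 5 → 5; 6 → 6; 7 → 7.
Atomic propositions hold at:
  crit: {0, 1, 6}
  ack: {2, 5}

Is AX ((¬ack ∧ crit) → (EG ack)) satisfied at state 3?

Sat(¬ack) = {0, 1, 3, 4, 6, 7}
Sat(¬ack ∧ crit) = {0, 1, 6}
EG ack: greatest fixpoint, start Z0 = {2, 5}, keep only states in Sat with some successor in Z. Already a fixed point.
Sat(EG ack) = {2, 5}
Sat((¬ack ∧ crit) → (EG ack)) = {2, 3, 4, 5, 7}
Sat(AX ((¬ack ∧ crit) → (EG ack))) = {s : every successor in {2, 3, 4, 5, 7}} = {0, 1, 3, 5, 7}
3 ∈ Sat(AX ((¬ack ∧ crit) → (EG ack))) = {0, 1, 3, 5, 7}, so the formula holds at 3.

Yes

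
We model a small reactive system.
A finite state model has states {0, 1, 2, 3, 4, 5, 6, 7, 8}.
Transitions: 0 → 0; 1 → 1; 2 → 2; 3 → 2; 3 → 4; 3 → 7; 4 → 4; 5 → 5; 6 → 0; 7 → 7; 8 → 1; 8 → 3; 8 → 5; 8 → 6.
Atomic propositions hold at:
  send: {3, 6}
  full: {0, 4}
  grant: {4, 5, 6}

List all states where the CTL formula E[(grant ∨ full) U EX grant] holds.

Sat(grant ∨ full) = {0, 4, 5, 6}
Sat(EX grant) = {s : some successor in {4, 5, 6}} = {3, 4, 5, 8}
E[(grant ∨ full) U EX grant]: least fixpoint, start Z0 = Sat(EX grant) = {3, 4, 5, 8}, add states in Sat(grant ∨ full) with some successor in Z. Already a fixed point.
Sat(E[(grant ∨ full) U EX grant]) = {3, 4, 5, 8}

{3, 4, 5, 8}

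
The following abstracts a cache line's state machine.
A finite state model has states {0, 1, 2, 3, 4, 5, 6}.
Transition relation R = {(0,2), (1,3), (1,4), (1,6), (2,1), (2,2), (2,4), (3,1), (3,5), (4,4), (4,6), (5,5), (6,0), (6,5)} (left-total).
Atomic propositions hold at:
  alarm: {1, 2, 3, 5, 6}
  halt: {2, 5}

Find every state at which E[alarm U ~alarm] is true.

Sat(~alarm) = {0, 4}
E[alarm U ~alarm]: least fixpoint, start Z0 = Sat(~alarm) = {0, 4}, add states in Sat(alarm) with some successor in Z. Z1 = {0, 1, 2, 4, 6}; Z2 = {0, 1, 2, 3, 4, 6}; fixed.
Sat(E[alarm U ~alarm]) = {0, 1, 2, 3, 4, 6}

{0, 1, 2, 3, 4, 6}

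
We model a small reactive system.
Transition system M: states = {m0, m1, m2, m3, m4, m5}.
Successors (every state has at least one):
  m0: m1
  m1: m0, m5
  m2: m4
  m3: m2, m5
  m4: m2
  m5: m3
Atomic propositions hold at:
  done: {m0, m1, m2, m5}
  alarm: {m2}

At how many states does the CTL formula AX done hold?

4

Sat(AX done) = {s : every successor in {m0, m1, m2, m5}} = {m0, m1, m3, m4}
|Sat(AX done)| = |{m0, m1, m3, m4}| = 4.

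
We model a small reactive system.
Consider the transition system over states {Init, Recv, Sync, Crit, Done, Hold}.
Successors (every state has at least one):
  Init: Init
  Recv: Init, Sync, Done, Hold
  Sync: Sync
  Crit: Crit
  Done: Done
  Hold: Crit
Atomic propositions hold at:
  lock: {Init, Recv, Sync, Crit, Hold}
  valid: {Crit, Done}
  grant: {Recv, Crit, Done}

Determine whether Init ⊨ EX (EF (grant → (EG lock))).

Yes

EG lock: greatest fixpoint, start Z0 = {Init, Recv, Sync, Crit, Hold}, keep only states in Sat with some successor in Z. Already a fixed point.
Sat(EG lock) = {Init, Recv, Sync, Crit, Hold}
Sat(grant → (EG lock)) = {Init, Recv, Sync, Crit, Hold}
EF (grant → (EG lock)): least fixpoint, start Z0 = {Init, Recv, Sync, Crit, Hold}, add states with some successor in Z. Already a fixed point.
Sat(EF (grant → (EG lock))) = {Init, Recv, Sync, Crit, Hold}
Sat(EX (EF (grant → (EG lock)))) = {s : some successor in {Init, Recv, Sync, Crit, Hold}} = {Init, Recv, Sync, Crit, Hold}
Init ∈ Sat(EX (EF (grant → (EG lock)))) = {Init, Recv, Sync, Crit, Hold}, so the formula holds at Init.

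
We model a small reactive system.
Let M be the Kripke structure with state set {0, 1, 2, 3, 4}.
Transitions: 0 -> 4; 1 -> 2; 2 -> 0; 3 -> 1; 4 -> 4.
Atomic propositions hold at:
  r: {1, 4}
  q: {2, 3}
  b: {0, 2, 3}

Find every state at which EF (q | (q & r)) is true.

{1, 2, 3}

Sat(q & r) = ∅
Sat(q | (q & r)) = {2, 3}
EF (q | (q & r)): least fixpoint, start Z0 = {2, 3}, add states with some successor in Z. Z1 = {1, 2, 3}; fixed.
Sat(EF (q | (q & r))) = {1, 2, 3}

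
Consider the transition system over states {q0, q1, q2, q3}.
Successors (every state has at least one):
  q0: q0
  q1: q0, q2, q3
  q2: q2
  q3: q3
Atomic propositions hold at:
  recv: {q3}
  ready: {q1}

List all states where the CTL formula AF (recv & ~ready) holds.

{q3}

Sat(~ready) = {q0, q2, q3}
Sat(recv & ~ready) = {q3}
AF (recv & ~ready): least fixpoint, start Z0 = {q3}, add states with every successor in Z. Already a fixed point.
Sat(AF (recv & ~ready)) = {q3}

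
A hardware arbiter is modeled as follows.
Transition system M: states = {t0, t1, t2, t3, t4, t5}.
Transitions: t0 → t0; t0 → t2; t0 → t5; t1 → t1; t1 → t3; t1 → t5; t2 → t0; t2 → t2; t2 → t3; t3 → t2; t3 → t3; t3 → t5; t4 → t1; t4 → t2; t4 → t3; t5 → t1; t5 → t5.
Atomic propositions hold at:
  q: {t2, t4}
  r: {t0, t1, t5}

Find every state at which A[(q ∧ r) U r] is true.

{t0, t1, t5}

Sat(q ∧ r) = ∅
A[(q ∧ r) U r]: least fixpoint, start Z0 = Sat(r) = {t0, t1, t5}, add states in Sat(q ∧ r) with every successor in Z. Already a fixed point.
Sat(A[(q ∧ r) U r]) = {t0, t1, t5}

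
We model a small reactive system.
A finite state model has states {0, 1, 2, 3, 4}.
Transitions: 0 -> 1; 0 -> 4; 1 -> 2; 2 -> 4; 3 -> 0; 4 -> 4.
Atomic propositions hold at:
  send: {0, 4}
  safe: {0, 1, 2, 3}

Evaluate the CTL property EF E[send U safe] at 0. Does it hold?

Yes

E[send U safe]: least fixpoint, start Z0 = Sat(safe) = {0, 1, 2, 3}, add states in Sat(send) with some successor in Z. Already a fixed point.
Sat(E[send U safe]) = {0, 1, 2, 3}
EF E[send U safe]: least fixpoint, start Z0 = {0, 1, 2, 3}, add states with some successor in Z. Already a fixed point.
Sat(EF E[send U safe]) = {0, 1, 2, 3}
0 ∈ Sat(EF E[send U safe]) = {0, 1, 2, 3}, so the formula holds at 0.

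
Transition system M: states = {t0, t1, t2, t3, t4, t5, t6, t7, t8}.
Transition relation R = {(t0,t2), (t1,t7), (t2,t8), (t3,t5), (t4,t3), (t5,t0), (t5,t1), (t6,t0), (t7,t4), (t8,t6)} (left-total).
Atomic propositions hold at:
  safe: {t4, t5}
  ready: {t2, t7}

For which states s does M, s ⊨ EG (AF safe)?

AF safe: least fixpoint, start Z0 = {t4, t5}, add states with every successor in Z. Z1 = {t3, t4, t5, t7}; Z2 = {t1, t3, t4, t5, t7}; fixed.
Sat(AF safe) = {t1, t3, t4, t5, t7}
EG (AF safe): greatest fixpoint, start Z0 = {t1, t3, t4, t5, t7}, keep only states in Sat with some successor in Z. Already a fixed point.
Sat(EG (AF safe)) = {t1, t3, t4, t5, t7}

{t1, t3, t4, t5, t7}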